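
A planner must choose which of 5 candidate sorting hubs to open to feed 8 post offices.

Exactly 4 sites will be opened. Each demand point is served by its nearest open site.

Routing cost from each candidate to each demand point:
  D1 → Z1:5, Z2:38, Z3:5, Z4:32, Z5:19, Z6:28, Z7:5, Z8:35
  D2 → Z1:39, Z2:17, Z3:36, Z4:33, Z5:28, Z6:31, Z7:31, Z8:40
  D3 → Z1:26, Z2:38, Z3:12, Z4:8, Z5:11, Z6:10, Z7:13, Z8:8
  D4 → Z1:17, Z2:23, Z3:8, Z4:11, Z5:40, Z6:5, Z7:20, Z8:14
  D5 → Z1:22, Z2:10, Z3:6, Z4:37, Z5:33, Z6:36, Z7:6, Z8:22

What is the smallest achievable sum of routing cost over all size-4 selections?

57

Open {D1, D3, D4, D5}.
  Z1→D1 5, Z2→D5 10, Z3→D1 5, Z4→D3 8, Z5→D3 11, Z6→D4 5, Z7→D1 5, Z8→D3 8  ⇒ total 57.
Compare {D1, D2, D3, D5}: total 62.
Compare {D1, D2, D3, D4}: total 64.
No size-4 selection does better; minimum is 57.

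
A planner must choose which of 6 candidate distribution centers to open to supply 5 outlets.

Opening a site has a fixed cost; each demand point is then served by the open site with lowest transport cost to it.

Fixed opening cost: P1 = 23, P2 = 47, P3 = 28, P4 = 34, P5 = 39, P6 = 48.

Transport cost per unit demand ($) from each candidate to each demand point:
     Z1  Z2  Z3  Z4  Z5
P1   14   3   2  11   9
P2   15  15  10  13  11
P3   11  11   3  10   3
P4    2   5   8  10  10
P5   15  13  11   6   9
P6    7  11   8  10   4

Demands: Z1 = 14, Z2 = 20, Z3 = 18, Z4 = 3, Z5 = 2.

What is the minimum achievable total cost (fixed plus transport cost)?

229

Open {P1, P4}: assign each demand point to its cheapest open site.
  Z1→P4 14×2=28, Z2→P1 20×3=60, Z3→P1 18×2=36, Z4→P4 3×10=30, Z5→P1 2×9=18
  transport cost 172, fixed 57 → total 229.
Compare {P1, P3, P4}: transport cost 160 + fixed 85 = 245.
Compare {P1, P4, P5}: transport cost 160 + fixed 96 = 256.
Compare {P1, P4, P6}: transport cost 162 + fixed 105 = 267.
All other subsets cost ≥ 245. Minimum total cost: 229.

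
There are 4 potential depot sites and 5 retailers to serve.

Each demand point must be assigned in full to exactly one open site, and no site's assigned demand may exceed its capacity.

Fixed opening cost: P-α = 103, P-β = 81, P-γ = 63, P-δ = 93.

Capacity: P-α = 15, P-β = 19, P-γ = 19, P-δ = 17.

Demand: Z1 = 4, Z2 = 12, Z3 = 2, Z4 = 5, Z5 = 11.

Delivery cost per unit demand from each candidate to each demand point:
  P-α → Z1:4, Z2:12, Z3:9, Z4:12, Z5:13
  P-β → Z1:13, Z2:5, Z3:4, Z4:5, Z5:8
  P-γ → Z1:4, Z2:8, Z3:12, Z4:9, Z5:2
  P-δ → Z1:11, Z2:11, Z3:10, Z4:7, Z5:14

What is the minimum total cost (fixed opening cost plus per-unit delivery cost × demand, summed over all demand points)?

Open {P-β, P-γ}; cheapest assignment that respects the capacities:
  P-β (cap 19, load 19): Z2, Z3, Z4 — cost 12×5 + 2×4 + 5×5 = 93
  P-γ (cap 19, load 15): Z1, Z5 — cost 4×4 + 11×2 = 38
  Shipping 131, fixed 144 → total 275.
  Any other capacity-feasible assignment to {P-β, P-γ} ships for at least 131.
Compare {P-β, P-γ, P-δ}: its best feasible assignment gives total 368.
Compare {P-α, P-β, P-γ}: its best feasible assignment gives total 378.
Every other set of open sites that can feasibly serve all demand totals ≥ 368 even under its best assignment. Minimum: 275.

275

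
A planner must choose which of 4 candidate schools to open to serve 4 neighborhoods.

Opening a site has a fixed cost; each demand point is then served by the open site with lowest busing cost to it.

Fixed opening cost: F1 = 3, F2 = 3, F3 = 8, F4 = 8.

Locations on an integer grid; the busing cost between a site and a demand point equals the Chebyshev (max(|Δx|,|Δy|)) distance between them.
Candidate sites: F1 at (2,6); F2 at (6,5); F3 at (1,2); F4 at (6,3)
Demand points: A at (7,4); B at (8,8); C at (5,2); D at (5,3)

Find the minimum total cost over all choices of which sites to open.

12

Open {F2}: assign each demand point to its cheapest open site.
  A→F2 1, B→F2 3, C→F2 3, D→F2 2
  busing cost 9, fixed 3 → total 12.
Compare {F1, F2}: busing cost 9 + fixed 6 = 15.
Compare {F4}: busing cost 8 + fixed 8 = 16.
Compare {F2, F4}: busing cost 6 + fixed 11 = 17.
All other subsets cost ≥ 15. Minimum total cost: 12.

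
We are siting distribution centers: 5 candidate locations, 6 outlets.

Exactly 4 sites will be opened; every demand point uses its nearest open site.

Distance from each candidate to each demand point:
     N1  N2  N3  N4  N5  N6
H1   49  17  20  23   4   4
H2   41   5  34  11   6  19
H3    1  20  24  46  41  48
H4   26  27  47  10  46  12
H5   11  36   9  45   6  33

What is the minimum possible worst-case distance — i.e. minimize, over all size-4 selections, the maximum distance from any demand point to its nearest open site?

Open {H1, H2, H3, H5}.
  Farthest demand point is N4 at distance 11 (to H2); all others are ≤ 11.
With {H1, H2, H4, H5} the worst case is 11.
With {H2, H3, H4, H5} the worst case is 12.
No size-4 selection achieves below 11.

11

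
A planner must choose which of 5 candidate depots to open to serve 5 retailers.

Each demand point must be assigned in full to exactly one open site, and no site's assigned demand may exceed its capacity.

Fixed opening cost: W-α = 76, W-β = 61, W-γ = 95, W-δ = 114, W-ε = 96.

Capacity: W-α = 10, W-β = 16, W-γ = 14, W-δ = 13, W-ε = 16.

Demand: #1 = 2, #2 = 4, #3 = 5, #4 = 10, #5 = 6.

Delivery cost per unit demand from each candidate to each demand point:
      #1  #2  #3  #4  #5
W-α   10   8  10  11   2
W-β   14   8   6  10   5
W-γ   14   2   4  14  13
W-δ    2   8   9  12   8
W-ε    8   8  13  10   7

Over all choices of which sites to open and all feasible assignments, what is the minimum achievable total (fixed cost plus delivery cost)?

Open {W-β, W-γ}; cheapest assignment that respects the capacities:
  W-β (cap 16, load 16): #4, #5 — cost 10×10 + 6×5 = 130
  W-γ (cap 14, load 11): #1, #2, #3 — cost 2×14 + 4×2 + 5×4 = 56
  Shipping 186, fixed 156 → total 342.
  Any other capacity-feasible assignment to {W-β, W-γ} ships for at least 186.
Compare {W-β, W-ε}: its best feasible assignment gives total 365.
Compare {W-β, W-δ}: its best feasible assignment gives total 386.
Every other set of open sites that can feasibly serve all demand totals ≥ 365 even under its best assignment. Minimum: 342.

342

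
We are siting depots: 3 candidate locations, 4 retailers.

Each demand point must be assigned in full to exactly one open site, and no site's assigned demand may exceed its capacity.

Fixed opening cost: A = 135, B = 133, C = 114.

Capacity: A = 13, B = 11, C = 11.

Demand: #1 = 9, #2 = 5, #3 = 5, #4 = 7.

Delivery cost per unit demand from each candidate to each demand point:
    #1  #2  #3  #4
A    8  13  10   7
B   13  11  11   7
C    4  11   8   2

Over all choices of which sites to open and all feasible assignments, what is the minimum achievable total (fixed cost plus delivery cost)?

Open {A, B, C}; cheapest assignment that respects the capacities:
  A (cap 13, load 12): #3, #4 — cost 5×10 + 7×7 = 99
  B (cap 11, load 5): #2 — cost 5×11 = 55
  C (cap 11, load 9): #1 — cost 9×4 = 36
  Shipping 190, fixed 382 → total 572.
  Any other capacity-feasible assignment to {A, B, C} ships for at least 190.
Total demand is 26 and no other set of sites has combined capacity ≥ 26, so {A, B, C} is the only feasible choice of open sites. Minimum: 572.

572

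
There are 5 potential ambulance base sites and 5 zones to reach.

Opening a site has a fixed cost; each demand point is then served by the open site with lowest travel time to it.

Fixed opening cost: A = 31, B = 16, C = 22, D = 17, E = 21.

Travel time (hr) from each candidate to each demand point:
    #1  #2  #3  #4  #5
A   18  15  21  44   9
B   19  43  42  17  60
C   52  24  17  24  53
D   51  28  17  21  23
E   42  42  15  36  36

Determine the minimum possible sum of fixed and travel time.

Open {A, B}: assign each demand point to its cheapest open site.
  #1→A 18, #2→A 15, #3→A 21, #4→B 17, #5→A 9
  travel time 80, fixed 47 → total 127.
Compare {A, D}: travel time 80 + fixed 48 = 128.
Compare {A, C}: travel time 83 + fixed 53 = 136.
Compare {B, D}: travel time 104 + fixed 33 = 137.
All other subsets cost ≥ 128. Minimum total cost: 127.

127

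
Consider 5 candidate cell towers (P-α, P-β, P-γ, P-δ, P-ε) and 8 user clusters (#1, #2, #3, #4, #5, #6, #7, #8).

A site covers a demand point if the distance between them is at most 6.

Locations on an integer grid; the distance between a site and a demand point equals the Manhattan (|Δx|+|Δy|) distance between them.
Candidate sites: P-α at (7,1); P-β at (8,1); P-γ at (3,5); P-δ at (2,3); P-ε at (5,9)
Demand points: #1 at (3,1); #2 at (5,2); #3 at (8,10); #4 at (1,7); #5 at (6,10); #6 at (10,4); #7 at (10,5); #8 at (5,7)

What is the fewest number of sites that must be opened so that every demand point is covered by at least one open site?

Coverage sets (demand points within 6 of each site):
  P-α: {#1, #2, #6}
  P-β: {#1, #2, #6, #7}
  P-γ: {#1, #2, #4, #8}
  P-δ: {#1, #2, #4}
  P-ε: {#3, #4, #5, #8}
No single site covers all 8 demand points.
But {P-β, P-ε} covers everything, so the minimum is 2.

2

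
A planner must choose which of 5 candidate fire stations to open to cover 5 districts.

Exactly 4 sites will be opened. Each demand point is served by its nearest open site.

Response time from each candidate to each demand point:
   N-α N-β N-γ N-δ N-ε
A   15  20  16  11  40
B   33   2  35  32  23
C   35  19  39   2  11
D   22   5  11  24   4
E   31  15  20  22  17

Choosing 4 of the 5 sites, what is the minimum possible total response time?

34

Open {A, B, C, D}.
  N-α→A 15, N-β→B 2, N-γ→D 11, N-δ→C 2, N-ε→D 4  ⇒ total 34.
Compare {A, C, D, E}: total 37.
Compare {B, C, D, E}: total 41.
No size-4 selection does better; minimum is 34.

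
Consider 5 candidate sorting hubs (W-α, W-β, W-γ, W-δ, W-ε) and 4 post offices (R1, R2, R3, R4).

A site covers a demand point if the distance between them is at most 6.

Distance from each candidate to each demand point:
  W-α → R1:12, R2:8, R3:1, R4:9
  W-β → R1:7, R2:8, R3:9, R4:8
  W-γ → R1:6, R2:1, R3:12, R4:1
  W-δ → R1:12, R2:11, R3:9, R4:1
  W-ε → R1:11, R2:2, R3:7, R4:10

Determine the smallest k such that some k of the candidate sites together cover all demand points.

Coverage sets (demand points within 6 of each site):
  W-α: {R3}
  W-β: {}
  W-γ: {R1, R2, R4}
  W-δ: {R4}
  W-ε: {R2}
No single site covers all 4 demand points.
But {W-α, W-γ} covers everything, so the minimum is 2.

2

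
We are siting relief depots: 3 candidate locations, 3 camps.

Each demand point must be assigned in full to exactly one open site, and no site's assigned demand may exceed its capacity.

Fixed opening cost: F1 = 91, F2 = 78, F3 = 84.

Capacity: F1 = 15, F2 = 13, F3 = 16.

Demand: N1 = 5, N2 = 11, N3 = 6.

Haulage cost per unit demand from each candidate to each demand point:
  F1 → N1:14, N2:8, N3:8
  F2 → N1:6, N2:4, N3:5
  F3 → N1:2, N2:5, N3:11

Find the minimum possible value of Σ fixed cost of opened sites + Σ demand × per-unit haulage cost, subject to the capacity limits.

257

Open {F2, F3}; cheapest assignment that respects the capacities:
  F2 (cap 13, load 6): N3 — cost 6×5 = 30
  F3 (cap 16, load 16): N1, N2 — cost 5×2 + 11×5 = 65
  Shipping 95, fixed 162 → total 257.
  Any other capacity-feasible assignment to {F2, F3} ships for at least 95.
Compare {F1, F3}: its best feasible assignment gives total 288.
Compare {F1, F2}: its best feasible assignment gives total 317.
Every other set of open sites that can feasibly serve all demand totals ≥ 288 even under its best assignment. Minimum: 257.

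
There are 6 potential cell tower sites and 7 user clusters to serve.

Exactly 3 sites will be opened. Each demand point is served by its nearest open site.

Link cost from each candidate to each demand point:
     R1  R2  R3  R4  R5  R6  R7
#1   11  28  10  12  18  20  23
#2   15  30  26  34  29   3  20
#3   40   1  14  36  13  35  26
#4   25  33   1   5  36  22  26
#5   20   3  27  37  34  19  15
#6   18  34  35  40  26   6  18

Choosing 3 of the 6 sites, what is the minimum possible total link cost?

Open {#2, #3, #4}.
  R1→#2 15, R2→#3 1, R3→#4 1, R4→#4 5, R5→#3 13, R6→#2 3, R7→#2 20  ⇒ total 58.
Compare {#3, #4, #6}: total 62.
Compare {#1, #2, #3}: total 70.
No size-3 selection does better; minimum is 58.

58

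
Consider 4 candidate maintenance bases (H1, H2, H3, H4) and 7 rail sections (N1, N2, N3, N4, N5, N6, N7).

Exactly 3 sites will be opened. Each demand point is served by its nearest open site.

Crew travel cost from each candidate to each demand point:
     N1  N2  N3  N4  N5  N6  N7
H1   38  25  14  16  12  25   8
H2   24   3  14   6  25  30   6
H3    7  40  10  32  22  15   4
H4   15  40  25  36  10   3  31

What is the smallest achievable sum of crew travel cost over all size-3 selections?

43

Open {H2, H3, H4}.
  N1→H3 7, N2→H2 3, N3→H3 10, N4→H2 6, N5→H4 10, N6→H4 3, N7→H3 4  ⇒ total 43.
Compare {H1, H2, H3}: total 57.
Compare {H1, H2, H4}: total 57.
No size-3 selection does better; minimum is 43.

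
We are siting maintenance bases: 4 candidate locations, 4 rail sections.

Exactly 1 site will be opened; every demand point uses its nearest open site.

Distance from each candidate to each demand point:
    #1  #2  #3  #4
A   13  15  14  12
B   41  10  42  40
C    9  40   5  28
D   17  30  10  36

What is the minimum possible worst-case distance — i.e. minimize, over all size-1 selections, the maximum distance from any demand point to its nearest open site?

15

Open {A}.
  Farthest demand point is #2 at distance 15 (to A); all others are ≤ 15.
With {D} the worst case is 36.
With {C} the worst case is 40.
No size-1 selection achieves below 15.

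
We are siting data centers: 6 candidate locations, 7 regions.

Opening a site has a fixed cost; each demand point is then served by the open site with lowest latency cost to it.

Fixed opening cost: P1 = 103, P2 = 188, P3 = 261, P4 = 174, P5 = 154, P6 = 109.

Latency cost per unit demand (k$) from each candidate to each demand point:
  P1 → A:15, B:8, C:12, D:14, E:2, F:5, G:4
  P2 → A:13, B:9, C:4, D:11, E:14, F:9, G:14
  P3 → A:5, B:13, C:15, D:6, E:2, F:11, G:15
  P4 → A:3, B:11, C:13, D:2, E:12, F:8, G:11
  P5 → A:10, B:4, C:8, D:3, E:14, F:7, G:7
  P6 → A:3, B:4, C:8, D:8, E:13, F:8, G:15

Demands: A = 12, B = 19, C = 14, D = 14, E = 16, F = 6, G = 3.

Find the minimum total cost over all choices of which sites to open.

Open {P1, P6}: assign each demand point to its cheapest open site.
  A→P6 12×3=36, B→P6 19×4=76, C→P6 14×8=112, D→P6 14×8=112, E→P1 16×2=32, F→P1 6×5=30, G→P1 3×4=12
  latency cost 410, fixed 212 → total 622.
Compare {P1, P5}: latency cost 424 + fixed 257 = 681.
Compare {P1, P5, P6}: latency cost 340 + fixed 366 = 706.
Compare {P1, P4, P6}: latency cost 326 + fixed 386 = 712.
All other subsets cost ≥ 681. Minimum total cost: 622.

622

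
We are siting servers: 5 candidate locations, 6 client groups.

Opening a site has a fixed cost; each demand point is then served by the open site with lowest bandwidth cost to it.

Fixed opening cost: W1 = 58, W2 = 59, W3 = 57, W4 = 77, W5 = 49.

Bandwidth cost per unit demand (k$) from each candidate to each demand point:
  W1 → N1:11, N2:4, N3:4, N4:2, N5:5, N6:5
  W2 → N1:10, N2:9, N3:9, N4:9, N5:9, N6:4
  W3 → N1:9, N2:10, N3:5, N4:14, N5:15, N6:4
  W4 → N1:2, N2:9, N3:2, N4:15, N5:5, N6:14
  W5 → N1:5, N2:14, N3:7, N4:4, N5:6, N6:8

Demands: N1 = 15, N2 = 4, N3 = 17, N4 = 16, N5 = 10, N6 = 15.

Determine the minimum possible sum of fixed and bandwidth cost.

372

Open {W1, W4}: assign each demand point to its cheapest open site.
  N1→W4 15×2=30, N2→W1 4×4=16, N3→W4 17×2=34, N4→W1 16×2=32, N5→W1 10×5=50, N6→W1 15×5=75
  bandwidth cost 237, fixed 135 → total 372.
Compare {W1, W3, W4}: bandwidth cost 222 + fixed 192 = 414.
Compare {W1, W2, W4}: bandwidth cost 222 + fixed 194 = 416.
Compare {W1, W4, W5}: bandwidth cost 237 + fixed 184 = 421.
All other subsets cost ≥ 414. Minimum total cost: 372.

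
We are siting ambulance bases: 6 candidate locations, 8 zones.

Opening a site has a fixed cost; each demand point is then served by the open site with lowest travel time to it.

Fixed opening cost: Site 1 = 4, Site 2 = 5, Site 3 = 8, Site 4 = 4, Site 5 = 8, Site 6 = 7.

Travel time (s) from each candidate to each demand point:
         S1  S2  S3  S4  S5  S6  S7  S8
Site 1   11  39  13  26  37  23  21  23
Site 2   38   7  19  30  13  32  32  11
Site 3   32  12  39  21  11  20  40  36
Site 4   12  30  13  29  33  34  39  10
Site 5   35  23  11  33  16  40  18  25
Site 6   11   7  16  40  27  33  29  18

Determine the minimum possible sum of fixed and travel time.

Open {Site 1, Site 2, Site 3}: assign each demand point to its cheapest open site.
  S1→Site 1 11, S2→Site 2 7, S3→Site 1 13, S4→Site 3 21, S5→Site 3 11, S6→Site 3 20, S7→Site 1 21, S8→Site 2 11
  travel time 115, fixed 17 → total 132.
Compare {Site 1, Site 2}: travel time 125 + fixed 9 = 134.
Compare {Site 1, Site 3, Site 4}: travel time 119 + fixed 16 = 135.
Compare {Site 3, Site 4, Site 5}: travel time 115 + fixed 20 = 135.
All other subsets cost ≥ 134. Minimum total cost: 132.

132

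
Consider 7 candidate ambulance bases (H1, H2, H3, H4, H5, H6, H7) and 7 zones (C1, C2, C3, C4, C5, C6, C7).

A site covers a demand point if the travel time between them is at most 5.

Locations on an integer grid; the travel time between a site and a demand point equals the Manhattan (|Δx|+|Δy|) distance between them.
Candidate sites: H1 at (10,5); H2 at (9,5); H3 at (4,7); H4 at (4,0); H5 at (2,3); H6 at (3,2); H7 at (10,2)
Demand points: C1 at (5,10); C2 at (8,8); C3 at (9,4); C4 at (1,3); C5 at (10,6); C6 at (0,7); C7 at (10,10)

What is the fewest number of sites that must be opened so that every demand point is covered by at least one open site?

3

Coverage sets (demand points within 5 of each site):
  H1: {C2, C3, C5, C7}
  H2: {C2, C3, C5}
  H3: {C1, C2, C6}
  H4: {}
  H5: {C4}
  H6: {C4}
  H7: {C3, C5}
No 2 sites suffice: every size-2 union leaves at least one demand point uncovered.
But {H1, H3, H5} covers everything, so the minimum is 3.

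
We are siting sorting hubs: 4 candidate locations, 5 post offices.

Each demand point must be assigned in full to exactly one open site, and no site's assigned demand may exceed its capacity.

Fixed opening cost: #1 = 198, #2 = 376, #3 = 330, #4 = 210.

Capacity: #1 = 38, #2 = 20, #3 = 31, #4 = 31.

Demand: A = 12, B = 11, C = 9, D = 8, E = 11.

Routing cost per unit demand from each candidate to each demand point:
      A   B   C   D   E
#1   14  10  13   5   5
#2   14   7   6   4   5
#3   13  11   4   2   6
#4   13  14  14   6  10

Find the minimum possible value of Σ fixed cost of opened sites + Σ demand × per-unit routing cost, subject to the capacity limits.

894

Open {#1, #4}; cheapest assignment that respects the capacities:
  #1 (cap 38, load 31): B, C, E — cost 11×10 + 9×13 + 11×5 = 282
  #4 (cap 31, load 20): A, D — cost 12×13 + 8×6 = 204
  Shipping 486, fixed 408 → total 894.
  Any other capacity-feasible assignment to {#1, #4} ships for at least 486.
Compare {#1, #3}: its best feasible assignment gives total 901.
Compare {#3, #4}: its best feasible assignment gives total 967.
Every other set of open sites that can feasibly serve all demand totals ≥ 901 even under its best assignment. Minimum: 894.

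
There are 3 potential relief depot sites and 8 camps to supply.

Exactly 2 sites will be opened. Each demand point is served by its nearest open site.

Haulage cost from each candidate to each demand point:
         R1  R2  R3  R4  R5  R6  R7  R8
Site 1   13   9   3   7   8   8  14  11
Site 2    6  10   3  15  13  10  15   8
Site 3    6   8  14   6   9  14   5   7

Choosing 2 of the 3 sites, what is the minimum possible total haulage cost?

51

Open {Site 1, Site 3}.
  R1→Site 3 6, R2→Site 3 8, R3→Site 1 3, R4→Site 3 6, R5→Site 1 8, R6→Site 1 8, R7→Site 3 5, R8→Site 3 7  ⇒ total 51.
Compare {Site 2, Site 3}: total 54.
Compare {Site 1, Site 2}: total 63.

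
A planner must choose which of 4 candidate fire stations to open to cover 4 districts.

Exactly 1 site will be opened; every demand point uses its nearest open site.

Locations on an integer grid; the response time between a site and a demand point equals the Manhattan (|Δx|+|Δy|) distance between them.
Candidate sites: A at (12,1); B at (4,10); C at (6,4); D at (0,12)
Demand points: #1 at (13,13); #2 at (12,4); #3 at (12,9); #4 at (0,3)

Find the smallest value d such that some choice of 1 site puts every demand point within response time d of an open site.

Open {A}.
  Farthest demand point is #4 at response time 14 (to A); all others are ≤ 14.
With {B} the worst case is 14.
With {C} the worst case is 16.
No size-1 selection achieves below 14.

14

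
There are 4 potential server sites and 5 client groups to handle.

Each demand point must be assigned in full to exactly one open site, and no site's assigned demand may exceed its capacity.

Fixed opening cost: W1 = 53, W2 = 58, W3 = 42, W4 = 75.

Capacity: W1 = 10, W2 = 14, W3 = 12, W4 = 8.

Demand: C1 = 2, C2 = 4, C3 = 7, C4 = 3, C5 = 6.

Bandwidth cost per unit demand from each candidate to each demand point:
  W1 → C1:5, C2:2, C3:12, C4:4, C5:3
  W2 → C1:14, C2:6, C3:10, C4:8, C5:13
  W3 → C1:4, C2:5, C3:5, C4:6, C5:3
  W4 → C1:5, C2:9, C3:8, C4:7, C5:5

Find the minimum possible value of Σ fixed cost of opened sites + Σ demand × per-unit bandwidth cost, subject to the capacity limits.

182

Open {W1, W3}; cheapest assignment that respects the capacities:
  W1 (cap 10, load 10): C2, C5 — cost 4×2 + 6×3 = 26
  W3 (cap 12, load 12): C1, C3, C4 — cost 2×4 + 7×5 + 3×6 = 61
  Shipping 87, fixed 95 → total 182.
  Any other capacity-feasible assignment to {W1, W3} ships for at least 87.
Compare {W2, W3}: its best feasible assignment gives total 238.
Compare {W1, W2, W3}: its best feasible assignment gives total 240.
Every other set of open sites that can feasibly serve all demand totals ≥ 238 even under its best assignment. Minimum: 182.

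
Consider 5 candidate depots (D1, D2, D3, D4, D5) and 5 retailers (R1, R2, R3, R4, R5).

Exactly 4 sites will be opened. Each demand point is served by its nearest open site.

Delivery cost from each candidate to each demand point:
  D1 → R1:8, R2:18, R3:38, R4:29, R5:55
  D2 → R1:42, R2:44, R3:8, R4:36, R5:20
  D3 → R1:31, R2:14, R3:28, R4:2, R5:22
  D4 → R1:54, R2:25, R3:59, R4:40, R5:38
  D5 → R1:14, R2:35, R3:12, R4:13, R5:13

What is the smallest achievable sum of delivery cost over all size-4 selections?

45

Open {D1, D2, D3, D5}.
  R1→D1 8, R2→D3 14, R3→D2 8, R4→D3 2, R5→D5 13  ⇒ total 45.
Compare {D1, D3, D4, D5}: total 49.
Compare {D2, D3, D4, D5}: total 51.
No size-4 selection does better; minimum is 45.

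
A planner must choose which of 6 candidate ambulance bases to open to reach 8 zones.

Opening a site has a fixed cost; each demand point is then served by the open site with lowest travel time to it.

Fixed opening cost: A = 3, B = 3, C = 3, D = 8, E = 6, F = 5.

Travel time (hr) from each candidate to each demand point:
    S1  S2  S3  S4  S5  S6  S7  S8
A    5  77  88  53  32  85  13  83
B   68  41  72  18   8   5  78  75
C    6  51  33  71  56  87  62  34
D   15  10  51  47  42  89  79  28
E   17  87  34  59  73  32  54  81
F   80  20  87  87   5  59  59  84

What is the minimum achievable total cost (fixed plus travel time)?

Open {A, B, C, D}: assign each demand point to its cheapest open site.
  S1→A 5, S2→D 10, S3→C 33, S4→B 18, S5→B 8, S6→B 5, S7→A 13, S8→D 28
  travel time 120, fixed 17 → total 137.
Compare {A, B, C, D, F}: travel time 117 + fixed 22 = 139.
Compare {A, B, D, E}: travel time 121 + fixed 20 = 141.
Compare {A, B, C, D, E}: travel time 120 + fixed 23 = 143.
All other subsets cost ≥ 139. Minimum total cost: 137.

137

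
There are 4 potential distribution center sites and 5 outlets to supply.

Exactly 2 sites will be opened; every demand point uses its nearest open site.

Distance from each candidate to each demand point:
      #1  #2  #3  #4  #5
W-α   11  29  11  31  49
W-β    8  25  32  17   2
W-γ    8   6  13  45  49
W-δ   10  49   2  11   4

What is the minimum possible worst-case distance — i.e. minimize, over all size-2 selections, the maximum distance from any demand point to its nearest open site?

Open {W-γ, W-δ}.
  Farthest demand point is #4 at distance 11 (to W-δ); all others are ≤ 11.
With {W-β, W-γ} the worst case is 17.
With {W-α, W-β} the worst case is 25.
No size-2 selection achieves below 11.

11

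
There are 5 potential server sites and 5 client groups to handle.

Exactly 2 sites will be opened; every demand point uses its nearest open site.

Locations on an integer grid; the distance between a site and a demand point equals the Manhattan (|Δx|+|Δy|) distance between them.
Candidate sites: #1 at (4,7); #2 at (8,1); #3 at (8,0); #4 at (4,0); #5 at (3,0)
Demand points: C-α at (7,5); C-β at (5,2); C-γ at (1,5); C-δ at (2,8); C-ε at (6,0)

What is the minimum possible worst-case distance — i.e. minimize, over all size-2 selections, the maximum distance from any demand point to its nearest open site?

5

Open {#1, #2}.
  Farthest demand point is C-α at distance 5 (to #1); all others are ≤ 5.
With {#1, #3} the worst case is 5.
With {#1, #4} the worst case is 5.
No size-2 selection achieves below 5.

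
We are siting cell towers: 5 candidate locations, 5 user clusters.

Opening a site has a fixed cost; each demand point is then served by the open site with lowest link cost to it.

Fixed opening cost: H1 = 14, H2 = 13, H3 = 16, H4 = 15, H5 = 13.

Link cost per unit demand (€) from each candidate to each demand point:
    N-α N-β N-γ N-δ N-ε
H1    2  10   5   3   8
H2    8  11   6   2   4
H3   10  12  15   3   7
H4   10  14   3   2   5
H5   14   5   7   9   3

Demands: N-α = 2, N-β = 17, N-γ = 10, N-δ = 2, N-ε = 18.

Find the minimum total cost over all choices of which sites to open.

Open {H1, H4, H5}: assign each demand point to its cheapest open site.
  N-α→H1 2×2=4, N-β→H5 17×5=85, N-γ→H4 10×3=30, N-δ→H4 2×2=4, N-ε→H5 18×3=54
  link cost 177, fixed 42 → total 219.
Compare {H4, H5}: link cost 193 + fixed 28 = 221.
Compare {H1, H5}: link cost 199 + fixed 27 = 226.
Compare {H2, H4, H5}: link cost 189 + fixed 41 = 230.
All other subsets cost ≥ 221. Minimum total cost: 219.

219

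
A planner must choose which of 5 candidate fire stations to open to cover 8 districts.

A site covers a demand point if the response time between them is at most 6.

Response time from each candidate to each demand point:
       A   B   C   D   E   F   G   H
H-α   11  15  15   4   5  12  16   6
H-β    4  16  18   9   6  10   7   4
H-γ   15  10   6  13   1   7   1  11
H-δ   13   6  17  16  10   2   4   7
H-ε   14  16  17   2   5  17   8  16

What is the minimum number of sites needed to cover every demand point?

4

Coverage sets (demand points within 6 of each site):
  H-α: {D, E, H}
  H-β: {A, E, H}
  H-γ: {C, E, G}
  H-δ: {B, F, G}
  H-ε: {D, E}
No 3 sites suffice: every size-3 union leaves at least one demand point uncovered.
But {H-α, H-β, H-γ, H-δ} covers everything, so the minimum is 4.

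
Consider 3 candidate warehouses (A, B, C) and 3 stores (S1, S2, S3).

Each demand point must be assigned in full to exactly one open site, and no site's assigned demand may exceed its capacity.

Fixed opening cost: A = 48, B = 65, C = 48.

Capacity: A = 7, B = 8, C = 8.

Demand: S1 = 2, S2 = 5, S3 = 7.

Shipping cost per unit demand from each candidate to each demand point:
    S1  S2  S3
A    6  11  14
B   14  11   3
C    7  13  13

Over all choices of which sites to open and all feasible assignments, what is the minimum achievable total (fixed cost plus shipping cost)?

201

Open {A, B}; cheapest assignment that respects the capacities:
  A (cap 7, load 7): S1, S2 — cost 2×6 + 5×11 = 67
  B (cap 8, load 7): S3 — cost 7×3 = 21
  Shipping 88, fixed 113 → total 201.
  Any other capacity-feasible assignment to {A, B} ships for at least 88.
Compare {B, C}: its best feasible assignment gives total 213.
Compare {A, B, C}: its best feasible assignment gives total 249.
Every other set of open sites that can feasibly serve all demand totals ≥ 213 even under its best assignment. Minimum: 201.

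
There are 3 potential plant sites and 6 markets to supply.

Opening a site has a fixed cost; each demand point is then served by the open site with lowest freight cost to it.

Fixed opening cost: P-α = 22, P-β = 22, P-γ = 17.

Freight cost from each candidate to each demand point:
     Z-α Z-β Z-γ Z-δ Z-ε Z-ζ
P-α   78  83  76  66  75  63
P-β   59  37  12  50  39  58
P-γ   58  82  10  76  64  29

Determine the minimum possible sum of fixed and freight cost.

Open {P-β, P-γ}: assign each demand point to its cheapest open site.
  Z-α→P-γ 58, Z-β→P-β 37, Z-γ→P-γ 10, Z-δ→P-β 50, Z-ε→P-β 39, Z-ζ→P-γ 29
  freight cost 223, fixed 39 → total 262.
Compare {P-β}: freight cost 255 + fixed 22 = 277.
Compare {P-α, P-β, P-γ}: freight cost 223 + fixed 61 = 284.
Compare {P-α, P-β}: freight cost 255 + fixed 44 = 299.
All other subsets cost ≥ 277. Minimum total cost: 262.

262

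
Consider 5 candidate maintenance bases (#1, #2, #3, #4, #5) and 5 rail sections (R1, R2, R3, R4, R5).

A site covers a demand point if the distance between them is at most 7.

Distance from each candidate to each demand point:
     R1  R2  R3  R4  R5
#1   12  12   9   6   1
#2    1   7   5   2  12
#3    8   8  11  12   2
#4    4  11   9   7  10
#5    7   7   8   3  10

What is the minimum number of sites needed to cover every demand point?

2

Coverage sets (demand points within 7 of each site):
  #1: {R4, R5}
  #2: {R1, R2, R3, R4}
  #3: {R5}
  #4: {R1, R4}
  #5: {R1, R2, R4}
No single site covers all 5 demand points.
But {#1, #2} covers everything, so the minimum is 2.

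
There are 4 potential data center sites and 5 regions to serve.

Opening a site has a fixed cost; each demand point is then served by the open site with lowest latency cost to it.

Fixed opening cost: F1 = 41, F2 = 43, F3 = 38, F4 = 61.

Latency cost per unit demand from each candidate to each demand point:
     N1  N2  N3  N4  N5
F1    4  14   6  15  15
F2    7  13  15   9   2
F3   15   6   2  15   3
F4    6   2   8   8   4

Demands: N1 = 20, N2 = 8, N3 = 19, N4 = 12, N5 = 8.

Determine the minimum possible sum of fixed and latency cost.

393

Open {F3, F4}: assign each demand point to its cheapest open site.
  N1→F4 20×6=120, N2→F4 8×2=16, N3→F3 19×2=38, N4→F4 12×8=96, N5→F3 8×3=24
  latency cost 294, fixed 99 → total 393.
Compare {F1, F3, F4}: latency cost 254 + fixed 140 = 394.
Compare {F1, F2, F3}: latency cost 290 + fixed 122 = 412.
Compare {F2, F3, F4}: latency cost 286 + fixed 142 = 428.
All other subsets cost ≥ 394. Minimum total cost: 393.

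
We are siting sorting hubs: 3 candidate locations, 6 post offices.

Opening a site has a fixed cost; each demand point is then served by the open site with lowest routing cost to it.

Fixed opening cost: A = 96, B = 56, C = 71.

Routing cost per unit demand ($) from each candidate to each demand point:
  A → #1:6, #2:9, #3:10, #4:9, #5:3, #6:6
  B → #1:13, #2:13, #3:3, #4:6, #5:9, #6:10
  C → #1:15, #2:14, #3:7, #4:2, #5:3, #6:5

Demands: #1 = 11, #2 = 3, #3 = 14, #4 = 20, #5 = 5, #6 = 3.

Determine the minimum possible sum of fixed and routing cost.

Open {B, C}: assign each demand point to its cheapest open site.
  #1→B 11×13=143, #2→B 3×13=39, #3→B 14×3=42, #4→C 20×2=40, #5→C 5×3=15, #6→C 3×5=15
  routing cost 294, fixed 127 → total 421.
Compare {A, C}: routing cost 261 + fixed 167 = 428.
Compare {A, B, C}: routing cost 205 + fixed 223 = 428.
Compare {A, B}: routing cost 288 + fixed 152 = 440.
All other subsets cost ≥ 428. Minimum total cost: 421.

421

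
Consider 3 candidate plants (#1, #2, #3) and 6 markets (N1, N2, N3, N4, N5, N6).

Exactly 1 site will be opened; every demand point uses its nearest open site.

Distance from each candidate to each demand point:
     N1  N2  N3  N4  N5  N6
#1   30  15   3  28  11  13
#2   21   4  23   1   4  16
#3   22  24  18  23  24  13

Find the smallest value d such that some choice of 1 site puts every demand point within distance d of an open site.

Open {#2}.
  Farthest demand point is N3 at distance 23 (to #2); all others are ≤ 23.
With {#3} the worst case is 24.
With {#1} the worst case is 30.
No size-1 selection achieves below 23.

23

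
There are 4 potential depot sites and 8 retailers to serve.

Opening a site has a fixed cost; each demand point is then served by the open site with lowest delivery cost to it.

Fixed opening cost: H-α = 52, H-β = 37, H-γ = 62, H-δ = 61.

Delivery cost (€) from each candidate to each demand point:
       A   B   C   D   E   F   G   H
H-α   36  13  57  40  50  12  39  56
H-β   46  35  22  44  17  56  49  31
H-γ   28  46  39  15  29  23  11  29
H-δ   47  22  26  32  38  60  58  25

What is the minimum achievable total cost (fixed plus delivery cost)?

279

Open {H-β, H-γ}: assign each demand point to its cheapest open site.
  A→H-γ 28, B→H-β 35, C→H-β 22, D→H-γ 15, E→H-β 17, F→H-γ 23, G→H-γ 11, H→H-γ 29
  delivery cost 180, fixed 99 → total 279.
Compare {H-γ}: delivery cost 220 + fixed 62 = 282.
Compare {H-α, H-γ}: delivery cost 176 + fixed 114 = 290.
Compare {H-α, H-β, H-γ}: delivery cost 147 + fixed 151 = 298.
All other subsets cost ≥ 282. Minimum total cost: 279.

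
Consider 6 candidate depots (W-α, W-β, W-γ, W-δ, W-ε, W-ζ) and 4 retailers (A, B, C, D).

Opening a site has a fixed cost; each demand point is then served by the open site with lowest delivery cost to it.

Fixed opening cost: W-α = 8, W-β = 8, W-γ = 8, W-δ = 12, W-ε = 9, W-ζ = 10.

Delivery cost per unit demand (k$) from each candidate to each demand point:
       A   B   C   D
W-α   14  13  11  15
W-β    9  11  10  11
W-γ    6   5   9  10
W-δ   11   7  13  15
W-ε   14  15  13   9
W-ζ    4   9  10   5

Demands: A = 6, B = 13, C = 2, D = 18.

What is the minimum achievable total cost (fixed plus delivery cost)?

215

Open {W-γ, W-ζ}: assign each demand point to its cheapest open site.
  A→W-ζ 6×4=24, B→W-γ 13×5=65, C→W-γ 2×9=18, D→W-ζ 18×5=90
  delivery cost 197, fixed 18 → total 215.
Compare {W-α, W-γ, W-ζ}: delivery cost 197 + fixed 26 = 223.
Compare {W-β, W-γ, W-ζ}: delivery cost 197 + fixed 26 = 223.
Compare {W-γ, W-ε, W-ζ}: delivery cost 197 + fixed 27 = 224.
All other subsets cost ≥ 223. Minimum total cost: 215.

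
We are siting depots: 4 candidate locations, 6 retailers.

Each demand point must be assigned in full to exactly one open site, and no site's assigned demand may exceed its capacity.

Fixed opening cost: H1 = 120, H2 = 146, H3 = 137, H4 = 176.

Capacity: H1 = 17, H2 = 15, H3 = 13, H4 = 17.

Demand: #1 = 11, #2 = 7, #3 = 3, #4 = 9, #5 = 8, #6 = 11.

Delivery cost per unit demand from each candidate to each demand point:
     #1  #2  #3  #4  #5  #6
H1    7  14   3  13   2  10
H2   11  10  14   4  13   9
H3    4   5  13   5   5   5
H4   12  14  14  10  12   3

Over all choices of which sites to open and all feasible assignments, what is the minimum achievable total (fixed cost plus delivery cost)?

Open {H1, H2, H3, H4}; cheapest assignment that respects the capacities:
  H1 (cap 17, load 15): #2, #5 — cost 7×14 + 8×2 = 114
  H2 (cap 15, load 12): #3, #4 — cost 3×14 + 9×4 = 78
  H3 (cap 13, load 11): #1 — cost 11×4 = 44
  H4 (cap 17, load 11): #6 — cost 11×3 = 33
  Shipping 269, fixed 579 → total 848.
  Any other capacity-feasible assignment to {H1, H2, H3, H4} ships for at least 269.
Total demand is 49; every other set of sites either has combined capacity below 49 or cannot fit the demands without splitting one across sites, so {H1, H2, H3, H4} is the only feasible choice of open sites. Minimum: 848.

848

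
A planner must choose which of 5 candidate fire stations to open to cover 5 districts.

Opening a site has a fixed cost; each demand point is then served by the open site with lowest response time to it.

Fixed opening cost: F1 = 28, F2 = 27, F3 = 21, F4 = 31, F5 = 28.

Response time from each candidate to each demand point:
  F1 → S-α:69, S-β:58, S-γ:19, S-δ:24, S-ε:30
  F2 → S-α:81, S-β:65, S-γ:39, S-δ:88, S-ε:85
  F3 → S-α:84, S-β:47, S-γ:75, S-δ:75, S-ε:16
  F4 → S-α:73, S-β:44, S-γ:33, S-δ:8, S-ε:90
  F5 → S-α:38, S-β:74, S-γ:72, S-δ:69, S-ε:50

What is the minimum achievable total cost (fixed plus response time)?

Open {F3, F4, F5}: assign each demand point to its cheapest open site.
  S-α→F5 38, S-β→F4 44, S-γ→F4 33, S-δ→F4 8, S-ε→F3 16
  response time 139, fixed 80 → total 219.
Compare {F1, F3, F5}: response time 144 + fixed 77 = 221.
Compare {F1, F3}: response time 175 + fixed 49 = 224.
Compare {F1, F5}: response time 169 + fixed 56 = 225.
All other subsets cost ≥ 221. Minimum total cost: 219.

219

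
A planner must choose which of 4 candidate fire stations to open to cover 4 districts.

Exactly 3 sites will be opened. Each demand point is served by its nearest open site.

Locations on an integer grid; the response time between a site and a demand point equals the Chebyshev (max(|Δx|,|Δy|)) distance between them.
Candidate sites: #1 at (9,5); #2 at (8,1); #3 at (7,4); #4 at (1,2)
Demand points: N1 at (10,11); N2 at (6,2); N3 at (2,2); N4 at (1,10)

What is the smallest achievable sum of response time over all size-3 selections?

15

Open {#1, #3, #4}.
  N1→#1 6, N2→#3 2, N3→#4 1, N4→#3 6  ⇒ total 15.
Compare {#2, #3, #4}: total 16.
Compare {#1, #2, #4}: total 17.
No size-3 selection does better; minimum is 15.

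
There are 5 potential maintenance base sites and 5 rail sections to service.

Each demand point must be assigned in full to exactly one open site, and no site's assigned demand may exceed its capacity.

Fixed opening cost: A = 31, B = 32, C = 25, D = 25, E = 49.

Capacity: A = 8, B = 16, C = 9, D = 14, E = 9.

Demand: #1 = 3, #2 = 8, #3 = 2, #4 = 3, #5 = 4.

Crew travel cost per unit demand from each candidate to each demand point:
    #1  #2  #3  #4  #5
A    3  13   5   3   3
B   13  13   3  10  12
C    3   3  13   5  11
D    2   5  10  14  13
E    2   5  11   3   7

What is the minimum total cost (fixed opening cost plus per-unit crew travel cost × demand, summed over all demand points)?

Open {A, D}; cheapest assignment that respects the capacities:
  A (cap 8, load 7): #4, #5 — cost 3×3 + 4×3 = 21
  D (cap 14, load 13): #1, #2, #3 — cost 3×2 + 8×5 + 2×10 = 66
  Shipping 87, fixed 56 → total 143.
  Any other capacity-feasible assignment to {A, D} ships for at least 87.
Compare {A, C, D}: its best feasible assignment gives total 152.
Compare {A, B, D}: its best feasible assignment gives total 161.
Every other set of open sites that can feasibly serve all demand totals ≥ 152 even under its best assignment. Minimum: 143.

143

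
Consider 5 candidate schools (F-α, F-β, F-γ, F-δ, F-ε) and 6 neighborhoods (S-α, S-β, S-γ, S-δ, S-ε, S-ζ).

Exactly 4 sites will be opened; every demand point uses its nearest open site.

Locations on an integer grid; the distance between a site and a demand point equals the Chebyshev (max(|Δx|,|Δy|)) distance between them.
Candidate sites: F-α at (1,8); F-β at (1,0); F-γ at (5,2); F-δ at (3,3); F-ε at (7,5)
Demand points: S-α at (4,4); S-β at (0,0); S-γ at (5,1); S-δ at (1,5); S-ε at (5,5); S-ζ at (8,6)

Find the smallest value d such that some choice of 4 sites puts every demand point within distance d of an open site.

Open {F-α, F-β, F-δ, F-ε}.
  Farthest demand point is S-γ at distance 2 (to F-δ); all others are ≤ 2.
With {F-β, F-γ, F-δ, F-ε} the worst case is 2.
With {F-α, F-β, F-γ, F-ε} the worst case is 3.
No size-4 selection achieves below 2.

2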